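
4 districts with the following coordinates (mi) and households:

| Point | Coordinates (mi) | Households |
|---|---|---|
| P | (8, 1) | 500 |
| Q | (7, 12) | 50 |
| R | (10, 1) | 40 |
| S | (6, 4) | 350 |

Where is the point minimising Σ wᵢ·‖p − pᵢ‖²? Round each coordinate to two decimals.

(7.29, 2.70)

The minimiser of Σwᵢ‖p−pᵢ‖² is the weighted centroid p* = (Σwᵢpᵢ)/(Σwᵢ).
Σwᵢ = 940.
Σwᵢxᵢ = 500·8 + 50·7 + 40·10 + 350·6 = 6850.
Σwᵢyᵢ = 500·1 + 50·12 + 40·1 + 350·4 = 2540.
x* = 6850/940 = 7.29, y* = 2540/940 = 2.70.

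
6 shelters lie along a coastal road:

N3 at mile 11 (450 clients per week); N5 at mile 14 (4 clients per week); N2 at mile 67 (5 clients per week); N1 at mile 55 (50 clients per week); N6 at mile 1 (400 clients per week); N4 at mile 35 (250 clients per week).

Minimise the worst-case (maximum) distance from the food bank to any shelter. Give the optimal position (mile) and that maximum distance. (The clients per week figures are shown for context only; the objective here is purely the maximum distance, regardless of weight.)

location 34, max distance 33

The 1-center on a line is the midpoint of the two extreme points: leftmost at 1, rightmost at 67.
Optimal location = (1 + 67)/2 = 34; maximum distance = (67 − 1)/2 = 33.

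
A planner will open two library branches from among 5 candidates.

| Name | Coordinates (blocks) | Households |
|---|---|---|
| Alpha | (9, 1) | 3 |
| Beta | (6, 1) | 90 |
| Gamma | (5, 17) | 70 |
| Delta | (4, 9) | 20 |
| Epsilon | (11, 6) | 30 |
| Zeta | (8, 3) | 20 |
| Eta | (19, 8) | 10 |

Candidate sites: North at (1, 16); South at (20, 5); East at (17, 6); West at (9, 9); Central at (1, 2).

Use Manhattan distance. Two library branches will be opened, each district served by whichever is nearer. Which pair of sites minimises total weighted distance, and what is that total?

{North, West}, total 1864

Evaluate every pair (each demand assigned to the nearer of the two):
  {North, West}: total = 1864
  {West, Central}: total = 1904
  {North, Central}: total = 1937
  {South, West}: total = 2284
  {East, West}: total = 2284
  {East, Central}: total = 2477
  {North, East}: total = 2489
  {South, Central}: total = 2597
  {North, South}: total = 2835
  {South, East}: total = 3869
Best pair: {North, West} with total 1864.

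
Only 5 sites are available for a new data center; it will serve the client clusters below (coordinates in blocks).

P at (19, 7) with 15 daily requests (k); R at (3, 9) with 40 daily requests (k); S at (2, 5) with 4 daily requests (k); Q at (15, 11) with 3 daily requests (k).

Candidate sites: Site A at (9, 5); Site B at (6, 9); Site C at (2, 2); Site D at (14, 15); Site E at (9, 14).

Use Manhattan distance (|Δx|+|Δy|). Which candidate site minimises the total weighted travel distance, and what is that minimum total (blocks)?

Site B, total 410 blocks

Total weighted distance at each candidate:
  Site A (9, 5): total = 644
  Site B (6, 9): total = 410
  Site C (2, 2): total = 728
  Site D (14, 15): total = 978
  Site E (9, 14): total = 786
Minimum is at Site B with total 410 blocks.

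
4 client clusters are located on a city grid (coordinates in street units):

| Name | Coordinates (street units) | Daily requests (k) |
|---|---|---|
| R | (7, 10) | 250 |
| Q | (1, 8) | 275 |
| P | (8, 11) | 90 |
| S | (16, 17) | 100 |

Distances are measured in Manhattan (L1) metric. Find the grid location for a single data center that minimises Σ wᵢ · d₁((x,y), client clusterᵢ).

(7, 10)

Manhattan distance separates: Σwᵢ(|x−xᵢ|+|y−yᵢ|) = Σwᵢ|x−xᵢ| + Σwᵢ|y−yᵢ|, so x and y are optimised independently as 1-D weighted medians.
Total weight W = 715; half = 357.5.
x-coordinate, sorted with cumulative weight:
  x=1 (Q, w=275) cum 275
  x=7 (R, w=250) cum 525  ← median
  x=8 (P, w=90) cum 615
  x=16 (S, w=100) cum 715
⇒ x* = 7
y-coordinate, sorted with cumulative weight:
  y=8 (Q, w=275) cum 275
  y=10 (R, w=250) cum 525  ← median
  y=11 (P, w=90) cum 615
  y=17 (S, w=100) cum 715
⇒ y* = 10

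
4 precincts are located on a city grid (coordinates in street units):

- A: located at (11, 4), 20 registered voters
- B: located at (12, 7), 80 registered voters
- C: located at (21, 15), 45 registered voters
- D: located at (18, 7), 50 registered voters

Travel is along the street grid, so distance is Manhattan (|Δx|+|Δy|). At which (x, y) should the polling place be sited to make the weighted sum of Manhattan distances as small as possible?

Manhattan distance separates: Σwᵢ(|x−xᵢ|+|y−yᵢ|) = Σwᵢ|x−xᵢ| + Σwᵢ|y−yᵢ|, so x and y are optimised independently as 1-D weighted medians.
Total weight W = 195; half = 97.5.
x-coordinate, sorted with cumulative weight:
  x=11 (A, w=20) cum 20
  x=12 (B, w=80) cum 100  ← median
  x=18 (D, w=50) cum 150
  x=21 (C, w=45) cum 195
⇒ x* = 12
y-coordinate, sorted with cumulative weight:
  y=4 (A, w=20) cum 20
  y=7 (B, w=80) cum 100  ← median
  y=7 (D, w=50) cum 150
  y=15 (C, w=45) cum 195
⇒ y* = 7

(12, 7)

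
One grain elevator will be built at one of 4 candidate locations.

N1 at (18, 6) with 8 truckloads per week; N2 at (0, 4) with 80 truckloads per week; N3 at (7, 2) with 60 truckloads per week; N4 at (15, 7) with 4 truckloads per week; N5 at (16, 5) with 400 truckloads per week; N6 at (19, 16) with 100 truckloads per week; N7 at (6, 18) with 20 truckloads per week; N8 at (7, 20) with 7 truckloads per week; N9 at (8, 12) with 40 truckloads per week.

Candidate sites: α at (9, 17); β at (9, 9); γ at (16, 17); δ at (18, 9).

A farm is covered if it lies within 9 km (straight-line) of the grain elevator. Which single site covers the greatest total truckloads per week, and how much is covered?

δ, covering 512

Coverage radius r = 9 km; a point is covered iff (Δx)²+(Δy)² ≤ 9² = 81.
  α (9, 17): covers {N7, N8, N9} → 67
  β (9, 9): covers {N3, N4, N5, N9} → 504
  γ (16, 17): covers {N6} → 100
  δ (18, 9): covers {N1, N4, N5, N6} → 512
Maximum coverage at δ: 512 truckloads per week.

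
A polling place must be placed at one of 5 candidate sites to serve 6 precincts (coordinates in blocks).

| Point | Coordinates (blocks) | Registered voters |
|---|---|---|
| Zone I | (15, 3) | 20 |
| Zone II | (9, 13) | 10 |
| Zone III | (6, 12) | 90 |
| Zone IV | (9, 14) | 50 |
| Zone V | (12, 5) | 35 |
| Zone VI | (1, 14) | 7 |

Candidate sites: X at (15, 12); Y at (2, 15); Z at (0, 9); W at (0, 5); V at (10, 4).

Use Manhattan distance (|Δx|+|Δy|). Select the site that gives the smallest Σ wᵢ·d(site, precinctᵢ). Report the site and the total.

X, total 1922 blocks

Total weighted distance at each candidate:
  X (15, 12): total = 1922
  Y (2, 15): total = 2334
  Z (0, 9): total = 2662
  W (0, 5): total = 3070
  V (10, 4): total = 2088
Minimum is at X with total 1922 blocks.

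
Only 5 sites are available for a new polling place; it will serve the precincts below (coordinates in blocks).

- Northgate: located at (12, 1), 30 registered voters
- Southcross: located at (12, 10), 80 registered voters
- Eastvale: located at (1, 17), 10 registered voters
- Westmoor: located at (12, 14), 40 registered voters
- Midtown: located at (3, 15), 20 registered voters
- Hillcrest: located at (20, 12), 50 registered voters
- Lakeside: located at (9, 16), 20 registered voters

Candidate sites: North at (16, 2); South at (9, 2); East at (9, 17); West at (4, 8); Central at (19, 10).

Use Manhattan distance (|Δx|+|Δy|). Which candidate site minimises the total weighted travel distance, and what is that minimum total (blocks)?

Total weighted distance at each candidate:
  North (16, 2): total = 3690
  South (9, 2): total = 3540
  East (9, 17): total = 2670
  West (4, 8): total = 3350
  Central (19, 10): total = 2620
Minimum is at Central with total 2620 blocks.

Central, total 2620 blocks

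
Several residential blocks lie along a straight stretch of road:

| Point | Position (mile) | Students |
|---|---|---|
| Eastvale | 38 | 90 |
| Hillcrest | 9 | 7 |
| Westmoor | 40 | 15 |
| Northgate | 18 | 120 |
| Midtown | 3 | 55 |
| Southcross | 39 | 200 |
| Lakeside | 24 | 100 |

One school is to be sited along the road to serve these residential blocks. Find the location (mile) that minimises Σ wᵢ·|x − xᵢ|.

For a sum of weighted absolute distances on a line, the optimum is the weighted median (not the mean). Total weight W = 587; half-weight = 293.5.
Sort by position and accumulate weight:
  mile 3 (Midtown, w=55) → cum 55
  mile 9 (Hillcrest, w=7) → cum 62
  mile 18 (Northgate, w=120) → cum 182
  mile 24 (Lakeside, w=100) → cum 282
  mile 38 (Eastvale, w=90) → cum 372  ≥ 293.5 → median here
  mile 39 (Southcross, w=200) → cum 572
  mile 40 (Westmoor, w=15) → cum 587
Optimal location: mile 38.

x = 38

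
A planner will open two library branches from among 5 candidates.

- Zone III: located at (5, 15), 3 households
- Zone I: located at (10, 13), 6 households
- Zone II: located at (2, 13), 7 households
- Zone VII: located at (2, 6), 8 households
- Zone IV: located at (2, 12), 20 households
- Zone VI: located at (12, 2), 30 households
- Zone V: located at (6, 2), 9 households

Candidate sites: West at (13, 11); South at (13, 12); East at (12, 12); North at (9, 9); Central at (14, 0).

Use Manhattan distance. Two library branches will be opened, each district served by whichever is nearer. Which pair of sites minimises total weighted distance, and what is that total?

{North, Central}, total 627

Evaluate every pair (each demand assigned to the nearer of the two):
  {North, Central}: total = 627
  {East, Central}: total = 663
  {South, Central}: total = 707
  {West, Central}: total = 735
  {East, North}: total = 795
  {South, North}: total = 801
  {West, North}: total = 807
  {West, East}: total = 897
  {South, East}: total = 897
  {West, South}: total = 933
Best pair: {North, Central} with total 627.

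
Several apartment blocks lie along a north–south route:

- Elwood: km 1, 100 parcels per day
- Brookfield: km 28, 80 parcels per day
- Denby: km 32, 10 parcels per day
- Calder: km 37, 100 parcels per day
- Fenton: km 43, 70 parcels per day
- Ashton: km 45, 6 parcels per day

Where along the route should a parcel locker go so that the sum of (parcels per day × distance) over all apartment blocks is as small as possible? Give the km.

For a sum of weighted absolute distances on a line, the optimum is the weighted median (not the mean). Total weight W = 366; half-weight = 183.
Sort by position and accumulate weight:
  km 1 (Elwood, w=100) → cum 100
  km 28 (Brookfield, w=80) → cum 180
  km 32 (Denby, w=10) → cum 190  ≥ 183 → median here
  km 37 (Calder, w=100) → cum 290
  km 43 (Fenton, w=70) → cum 360
  km 45 (Ashton, w=6) → cum 366
Optimal location: km 32.

x = 32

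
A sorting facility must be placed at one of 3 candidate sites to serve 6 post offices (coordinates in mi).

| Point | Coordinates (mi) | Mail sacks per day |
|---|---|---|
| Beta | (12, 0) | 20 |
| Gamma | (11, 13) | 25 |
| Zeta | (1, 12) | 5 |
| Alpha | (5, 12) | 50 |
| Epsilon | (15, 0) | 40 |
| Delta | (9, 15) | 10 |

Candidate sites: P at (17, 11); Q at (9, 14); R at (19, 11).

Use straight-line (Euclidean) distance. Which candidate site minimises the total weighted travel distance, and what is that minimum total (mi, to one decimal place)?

Q, total 1226.4 mi

Total weighted distance at each candidate:
  P (17, 11): total = 1618.7
  Q (9, 14): total = 1226.4
  R (19, 11): total = 1834.7
Minimum is at Q with total 1226.4 mi.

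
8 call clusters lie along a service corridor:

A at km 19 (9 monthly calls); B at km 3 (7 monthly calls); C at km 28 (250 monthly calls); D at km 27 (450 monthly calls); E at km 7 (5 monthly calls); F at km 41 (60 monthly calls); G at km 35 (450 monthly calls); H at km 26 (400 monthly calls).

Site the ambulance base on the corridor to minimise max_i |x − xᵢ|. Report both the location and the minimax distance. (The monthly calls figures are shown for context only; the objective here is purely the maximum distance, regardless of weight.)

The 1-center on a line is the midpoint of the two extreme points: leftmost at 3, rightmost at 41.
Optimal location = (3 + 41)/2 = 22; maximum distance = (41 − 3)/2 = 19.

location 22, max distance 19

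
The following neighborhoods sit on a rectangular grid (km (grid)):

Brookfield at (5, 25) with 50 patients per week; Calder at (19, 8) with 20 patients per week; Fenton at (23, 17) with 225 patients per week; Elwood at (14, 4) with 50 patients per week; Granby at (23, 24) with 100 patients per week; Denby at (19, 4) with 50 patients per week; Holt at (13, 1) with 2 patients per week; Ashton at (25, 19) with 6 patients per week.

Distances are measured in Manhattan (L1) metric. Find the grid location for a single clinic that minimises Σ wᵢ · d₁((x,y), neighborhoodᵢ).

Manhattan distance separates: Σwᵢ(|x−xᵢ|+|y−yᵢ|) = Σwᵢ|x−xᵢ| + Σwᵢ|y−yᵢ|, so x and y are optimised independently as 1-D weighted medians.
Total weight W = 503; half = 251.5.
x-coordinate, sorted with cumulative weight:
  x=5 (Brookfield, w=50) cum 50
  x=13 (Holt, w=2) cum 52
  x=14 (Elwood, w=50) cum 102
  x=19 (Calder, w=20) cum 122
  x=19 (Denby, w=50) cum 172
  x=23 (Fenton, w=225) cum 397  ← median
  x=23 (Granby, w=100) cum 497
  x=25 (Ashton, w=6) cum 503
⇒ x* = 23
y-coordinate, sorted with cumulative weight:
  y=1 (Holt, w=2) cum 2
  y=4 (Elwood, w=50) cum 52
  y=4 (Denby, w=50) cum 102
  y=8 (Calder, w=20) cum 122
  y=17 (Fenton, w=225) cum 347  ← median
  y=19 (Ashton, w=6) cum 353
  y=24 (Granby, w=100) cum 453
  y=25 (Brookfield, w=50) cum 503
⇒ y* = 17

(23, 17)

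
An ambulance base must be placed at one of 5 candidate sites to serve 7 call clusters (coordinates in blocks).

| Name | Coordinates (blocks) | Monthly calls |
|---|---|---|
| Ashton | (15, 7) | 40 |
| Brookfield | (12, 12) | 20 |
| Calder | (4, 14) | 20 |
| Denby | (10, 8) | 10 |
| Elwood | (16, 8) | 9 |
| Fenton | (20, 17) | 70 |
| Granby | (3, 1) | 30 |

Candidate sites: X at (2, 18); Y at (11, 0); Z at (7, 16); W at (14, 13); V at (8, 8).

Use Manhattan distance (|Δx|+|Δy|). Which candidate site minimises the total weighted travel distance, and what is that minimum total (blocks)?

W, total 2103 blocks

Total weighted distance at each candidate:
  X (2, 18): total = 3666
  Y (11, 0): total = 3417
  Z (7, 16): total = 2773
  W (14, 13): total = 2103
  V (8, 8): total = 2602
Minimum is at W with total 2103 blocks.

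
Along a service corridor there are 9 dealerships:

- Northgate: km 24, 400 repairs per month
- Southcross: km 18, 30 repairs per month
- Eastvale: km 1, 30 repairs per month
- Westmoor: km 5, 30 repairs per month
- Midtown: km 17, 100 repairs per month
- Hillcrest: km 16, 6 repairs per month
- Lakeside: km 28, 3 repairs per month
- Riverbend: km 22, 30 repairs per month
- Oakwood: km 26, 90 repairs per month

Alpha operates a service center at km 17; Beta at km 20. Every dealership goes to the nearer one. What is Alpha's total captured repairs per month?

The indifferent point is the midpoint (17+20)/2 = 18.5; dealerships left of it (closer to Alpha at 17) go to Alpha, those right go to Beta.
  Eastvale at 1 (w=30) → Alpha
  Westmoor at 5 (w=30) → Alpha
  Hillcrest at 16 (w=6) → Alpha
  Midtown at 17 (w=100) → Alpha
  Southcross at 18 (w=30) → Alpha
  Riverbend at 22 (w=30) → Beta
  Northgate at 24 (w=400) → Beta
  Oakwood at 26 (w=90) → Beta
  Lakeside at 28 (w=3) → Beta
Alpha captures 196; Beta captures 523.

196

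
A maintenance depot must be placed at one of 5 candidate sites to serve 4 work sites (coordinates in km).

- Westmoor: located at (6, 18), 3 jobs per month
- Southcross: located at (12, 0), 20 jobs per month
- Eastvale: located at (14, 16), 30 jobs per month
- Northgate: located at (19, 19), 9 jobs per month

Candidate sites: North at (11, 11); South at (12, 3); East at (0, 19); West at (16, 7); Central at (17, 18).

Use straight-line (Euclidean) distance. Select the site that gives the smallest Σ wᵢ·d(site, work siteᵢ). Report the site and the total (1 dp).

North, total 523.5 km

Total weighted distance at each candidate:
  North (11, 11): total = 523.5
  South (12, 3): total = 660.2
  East (0, 19): total = 1068.2
  West (16, 7): total = 593.8
  Central (17, 18): total = 534.9
Minimum is at North with total 523.5 km.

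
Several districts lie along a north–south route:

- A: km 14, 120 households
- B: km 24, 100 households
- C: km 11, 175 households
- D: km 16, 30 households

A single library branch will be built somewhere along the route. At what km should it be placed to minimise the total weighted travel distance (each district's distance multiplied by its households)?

x = 14

For a sum of weighted absolute distances on a line, the optimum is the weighted median (not the mean). Total weight W = 425; half-weight = 212.5.
Sort by position and accumulate weight:
  km 11 (C, w=175) → cum 175
  km 14 (A, w=120) → cum 295  ≥ 212.5 → median here
  km 16 (D, w=30) → cum 325
  km 24 (B, w=100) → cum 425
Optimal location: km 14.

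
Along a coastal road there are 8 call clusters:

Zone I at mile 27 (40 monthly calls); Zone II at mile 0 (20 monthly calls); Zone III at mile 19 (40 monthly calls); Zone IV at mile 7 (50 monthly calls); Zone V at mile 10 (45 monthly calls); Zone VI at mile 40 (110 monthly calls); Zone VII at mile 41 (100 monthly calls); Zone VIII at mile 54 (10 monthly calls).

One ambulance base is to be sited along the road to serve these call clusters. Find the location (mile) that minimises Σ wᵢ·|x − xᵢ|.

For a sum of weighted absolute distances on a line, the optimum is the weighted median (not the mean). Total weight W = 415; half-weight = 207.5.
Sort by position and accumulate weight:
  mile 0 (Zone II, w=20) → cum 20
  mile 7 (Zone IV, w=50) → cum 70
  mile 10 (Zone V, w=45) → cum 115
  mile 19 (Zone III, w=40) → cum 155
  mile 27 (Zone I, w=40) → cum 195
  mile 40 (Zone VI, w=110) → cum 305  ≥ 207.5 → median here
  mile 41 (Zone VII, w=100) → cum 405
  mile 54 (Zone VIII, w=10) → cum 415
Optimal location: mile 40.

x = 40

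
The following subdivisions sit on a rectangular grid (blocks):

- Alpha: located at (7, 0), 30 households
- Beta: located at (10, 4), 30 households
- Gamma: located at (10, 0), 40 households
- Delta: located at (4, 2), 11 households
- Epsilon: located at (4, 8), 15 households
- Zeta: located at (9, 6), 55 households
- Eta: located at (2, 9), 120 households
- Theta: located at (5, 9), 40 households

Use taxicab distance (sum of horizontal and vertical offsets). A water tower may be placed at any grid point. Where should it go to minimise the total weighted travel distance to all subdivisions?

Manhattan distance separates: Σwᵢ(|x−xᵢ|+|y−yᵢ|) = Σwᵢ|x−xᵢ| + Σwᵢ|y−yᵢ|, so x and y are optimised independently as 1-D weighted medians.
Total weight W = 341; half = 170.5.
x-coordinate, sorted with cumulative weight:
  x=2 (Eta, w=120) cum 120
  x=4 (Delta, w=11) cum 131
  x=4 (Epsilon, w=15) cum 146
  x=5 (Theta, w=40) cum 186  ← median
  x=7 (Alpha, w=30) cum 216
  x=9 (Zeta, w=55) cum 271
  x=10 (Beta, w=30) cum 301
  x=10 (Gamma, w=40) cum 341
⇒ x* = 5
y-coordinate, sorted with cumulative weight:
  y=0 (Alpha, w=30) cum 30
  y=0 (Gamma, w=40) cum 70
  y=2 (Delta, w=11) cum 81
  y=4 (Beta, w=30) cum 111
  y=6 (Zeta, w=55) cum 166
  y=8 (Epsilon, w=15) cum 181  ← median
  y=9 (Eta, w=120) cum 301
  y=9 (Theta, w=40) cum 341
⇒ y* = 8

(5, 8)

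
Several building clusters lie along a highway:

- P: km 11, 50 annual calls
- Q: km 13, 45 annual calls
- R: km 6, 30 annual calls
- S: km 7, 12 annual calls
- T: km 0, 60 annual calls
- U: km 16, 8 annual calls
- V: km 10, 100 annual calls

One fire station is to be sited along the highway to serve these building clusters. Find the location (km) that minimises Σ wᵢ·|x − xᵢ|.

For a sum of weighted absolute distances on a line, the optimum is the weighted median (not the mean). Total weight W = 305; half-weight = 152.5.
Sort by position and accumulate weight:
  km 0 (T, w=60) → cum 60
  km 6 (R, w=30) → cum 90
  km 7 (S, w=12) → cum 102
  km 10 (V, w=100) → cum 202  ≥ 152.5 → median here
  km 11 (P, w=50) → cum 252
  km 13 (Q, w=45) → cum 297
  km 16 (U, w=8) → cum 305
Optimal location: km 10.

x = 10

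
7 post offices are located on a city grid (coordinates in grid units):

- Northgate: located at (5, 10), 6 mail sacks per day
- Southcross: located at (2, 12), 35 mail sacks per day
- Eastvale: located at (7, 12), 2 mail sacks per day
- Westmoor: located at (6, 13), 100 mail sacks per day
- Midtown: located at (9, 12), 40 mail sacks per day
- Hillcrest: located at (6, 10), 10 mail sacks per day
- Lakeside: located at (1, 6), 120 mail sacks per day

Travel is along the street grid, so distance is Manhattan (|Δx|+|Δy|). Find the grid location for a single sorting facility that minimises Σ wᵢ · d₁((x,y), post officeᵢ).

(5, 12)

Manhattan distance separates: Σwᵢ(|x−xᵢ|+|y−yᵢ|) = Σwᵢ|x−xᵢ| + Σwᵢ|y−yᵢ|, so x and y are optimised independently as 1-D weighted medians.
Total weight W = 313; half = 156.5.
x-coordinate, sorted with cumulative weight:
  x=1 (Lakeside, w=120) cum 120
  x=2 (Southcross, w=35) cum 155
  x=5 (Northgate, w=6) cum 161  ← median
  x=6 (Westmoor, w=100) cum 261
  x=6 (Hillcrest, w=10) cum 271
  x=7 (Eastvale, w=2) cum 273
  x=9 (Midtown, w=40) cum 313
⇒ x* = 5
y-coordinate, sorted with cumulative weight:
  y=6 (Lakeside, w=120) cum 120
  y=10 (Northgate, w=6) cum 126
  y=10 (Hillcrest, w=10) cum 136
  y=12 (Southcross, w=35) cum 171  ← median
  y=12 (Eastvale, w=2) cum 173
  y=12 (Midtown, w=40) cum 213
  y=13 (Westmoor, w=100) cum 313
⇒ y* = 12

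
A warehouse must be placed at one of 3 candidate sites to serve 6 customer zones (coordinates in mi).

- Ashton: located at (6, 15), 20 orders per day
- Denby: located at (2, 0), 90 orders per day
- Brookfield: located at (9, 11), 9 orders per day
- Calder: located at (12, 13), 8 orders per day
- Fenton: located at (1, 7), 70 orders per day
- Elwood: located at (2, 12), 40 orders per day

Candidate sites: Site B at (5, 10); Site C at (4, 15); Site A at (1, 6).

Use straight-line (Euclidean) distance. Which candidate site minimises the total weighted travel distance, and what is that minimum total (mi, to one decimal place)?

Total weighted distance at each candidate:
  Site B (5, 10): total = 1633.9
  Site C (4, 15): total = 2267.8
  Site A (1, 6): total = 1255.9
Minimum is at Site A with total 1255.9 mi.

Site A, total 1255.9 mi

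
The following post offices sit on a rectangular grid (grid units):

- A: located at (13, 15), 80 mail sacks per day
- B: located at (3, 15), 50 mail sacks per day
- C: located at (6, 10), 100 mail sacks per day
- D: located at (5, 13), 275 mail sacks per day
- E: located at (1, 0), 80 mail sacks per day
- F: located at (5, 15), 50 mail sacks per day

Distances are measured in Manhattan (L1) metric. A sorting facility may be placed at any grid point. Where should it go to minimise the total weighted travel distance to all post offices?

Manhattan distance separates: Σwᵢ(|x−xᵢ|+|y−yᵢ|) = Σwᵢ|x−xᵢ| + Σwᵢ|y−yᵢ|, so x and y are optimised independently as 1-D weighted medians.
Total weight W = 635; half = 317.5.
x-coordinate, sorted with cumulative weight:
  x=1 (E, w=80) cum 80
  x=3 (B, w=50) cum 130
  x=5 (D, w=275) cum 405  ← median
  x=5 (F, w=50) cum 455
  x=6 (C, w=100) cum 555
  x=13 (A, w=80) cum 635
⇒ x* = 5
y-coordinate, sorted with cumulative weight:
  y=0 (E, w=80) cum 80
  y=10 (C, w=100) cum 180
  y=13 (D, w=275) cum 455  ← median
  y=15 (A, w=80) cum 535
  y=15 (B, w=50) cum 585
  y=15 (F, w=50) cum 635
⇒ y* = 13

(5, 13)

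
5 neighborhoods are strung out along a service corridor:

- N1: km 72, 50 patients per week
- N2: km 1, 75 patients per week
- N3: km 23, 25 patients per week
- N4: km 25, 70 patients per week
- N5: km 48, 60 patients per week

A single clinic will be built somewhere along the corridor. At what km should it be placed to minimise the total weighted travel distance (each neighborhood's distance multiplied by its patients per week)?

x = 25

For a sum of weighted absolute distances on a line, the optimum is the weighted median (not the mean). Total weight W = 280; half-weight = 140.
Sort by position and accumulate weight:
  km 1 (N2, w=75) → cum 75
  km 23 (N3, w=25) → cum 100
  km 25 (N4, w=70) → cum 170  ≥ 140 → median here
  km 48 (N5, w=60) → cum 230
  km 72 (N1, w=50) → cum 280
Optimal location: km 25.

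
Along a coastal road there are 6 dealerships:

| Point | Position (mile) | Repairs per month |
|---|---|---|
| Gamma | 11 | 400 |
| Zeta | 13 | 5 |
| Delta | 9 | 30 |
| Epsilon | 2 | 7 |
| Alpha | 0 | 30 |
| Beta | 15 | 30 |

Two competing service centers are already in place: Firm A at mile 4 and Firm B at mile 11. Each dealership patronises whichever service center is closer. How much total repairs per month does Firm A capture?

37

The indifferent point is the midpoint (4+11)/2 = 7.5; dealerships left of it (closer to Firm A at 4) go to Firm A, those right go to Firm B.
  Alpha at 0 (w=30) → Firm A
  Epsilon at 2 (w=7) → Firm A
  Delta at 9 (w=30) → Firm B
  Gamma at 11 (w=400) → Firm B
  Zeta at 13 (w=5) → Firm B
  Beta at 15 (w=30) → Firm B
Firm A captures 37; Firm B captures 465.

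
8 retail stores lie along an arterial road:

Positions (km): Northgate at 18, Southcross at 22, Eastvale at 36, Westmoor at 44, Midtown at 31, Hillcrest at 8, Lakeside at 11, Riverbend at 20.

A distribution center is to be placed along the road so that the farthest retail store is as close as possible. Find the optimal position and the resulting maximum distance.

location 26, max distance 18

The 1-center on a line is the midpoint of the two extreme points: leftmost at 8, rightmost at 44.
Optimal location = (8 + 44)/2 = 26; maximum distance = (44 − 8)/2 = 18.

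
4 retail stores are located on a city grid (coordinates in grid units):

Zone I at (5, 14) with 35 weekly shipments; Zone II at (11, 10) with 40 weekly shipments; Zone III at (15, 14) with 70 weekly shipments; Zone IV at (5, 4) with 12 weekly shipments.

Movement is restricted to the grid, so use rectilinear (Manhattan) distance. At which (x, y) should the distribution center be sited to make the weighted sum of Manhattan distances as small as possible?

Manhattan distance separates: Σwᵢ(|x−xᵢ|+|y−yᵢ|) = Σwᵢ|x−xᵢ| + Σwᵢ|y−yᵢ|, so x and y are optimised independently as 1-D weighted medians.
Total weight W = 157; half = 78.5.
x-coordinate, sorted with cumulative weight:
  x=5 (Zone I, w=35) cum 35
  x=5 (Zone IV, w=12) cum 47
  x=11 (Zone II, w=40) cum 87  ← median
  x=15 (Zone III, w=70) cum 157
⇒ x* = 11
y-coordinate, sorted with cumulative weight:
  y=4 (Zone IV, w=12) cum 12
  y=10 (Zone II, w=40) cum 52
  y=14 (Zone I, w=35) cum 87  ← median
  y=14 (Zone III, w=70) cum 157
⇒ y* = 14

(11, 14)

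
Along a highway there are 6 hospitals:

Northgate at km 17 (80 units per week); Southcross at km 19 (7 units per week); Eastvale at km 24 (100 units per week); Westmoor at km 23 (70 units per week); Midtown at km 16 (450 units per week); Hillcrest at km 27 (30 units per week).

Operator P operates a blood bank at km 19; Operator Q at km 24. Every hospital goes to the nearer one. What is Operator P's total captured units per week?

The indifferent point is the midpoint (19+24)/2 = 21.5; hospitals left of it (closer to Operator P at 19) go to Operator P, those right go to Operator Q.
  Midtown at 16 (w=450) → Operator P
  Northgate at 17 (w=80) → Operator P
  Southcross at 19 (w=7) → Operator P
  Westmoor at 23 (w=70) → Operator Q
  Eastvale at 24 (w=100) → Operator Q
  Hillcrest at 27 (w=30) → Operator Q
Operator P captures 537; Operator Q captures 200.

537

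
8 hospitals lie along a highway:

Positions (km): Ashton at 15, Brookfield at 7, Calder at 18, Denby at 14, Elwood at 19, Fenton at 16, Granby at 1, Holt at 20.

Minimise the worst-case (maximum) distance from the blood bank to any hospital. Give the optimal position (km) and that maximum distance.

location 10.5, max distance 9.5

The 1-center on a line is the midpoint of the two extreme points: leftmost at 1, rightmost at 20.
Optimal location = (1 + 20)/2 = 10.5; maximum distance = (20 − 1)/2 = 9.5.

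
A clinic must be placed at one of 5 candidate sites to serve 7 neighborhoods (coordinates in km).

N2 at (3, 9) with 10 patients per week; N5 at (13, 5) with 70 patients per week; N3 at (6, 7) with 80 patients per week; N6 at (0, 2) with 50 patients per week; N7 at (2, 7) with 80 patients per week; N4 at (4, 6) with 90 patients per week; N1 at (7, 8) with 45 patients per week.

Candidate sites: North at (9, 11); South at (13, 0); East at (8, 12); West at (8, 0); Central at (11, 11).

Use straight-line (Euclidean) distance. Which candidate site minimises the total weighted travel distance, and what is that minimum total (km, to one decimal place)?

Total weighted distance at each candidate:
  North (9, 11): total = 3048.0
  South (13, 0): total = 4400.7
  East (8, 12): total = 3191.0
  West (8, 0): total = 3342.0
  Central (11, 11): total = 3535.2
Minimum is at North with total 3048.0 km.

North, total 3048.0 km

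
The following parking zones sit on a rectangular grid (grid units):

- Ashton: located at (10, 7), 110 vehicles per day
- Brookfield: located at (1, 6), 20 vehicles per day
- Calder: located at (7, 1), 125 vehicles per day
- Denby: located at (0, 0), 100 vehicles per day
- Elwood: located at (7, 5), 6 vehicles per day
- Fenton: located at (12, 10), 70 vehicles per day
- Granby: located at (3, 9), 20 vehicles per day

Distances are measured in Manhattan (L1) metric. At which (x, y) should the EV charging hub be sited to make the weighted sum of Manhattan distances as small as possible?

(7, 5)

Manhattan distance separates: Σwᵢ(|x−xᵢ|+|y−yᵢ|) = Σwᵢ|x−xᵢ| + Σwᵢ|y−yᵢ|, so x and y are optimised independently as 1-D weighted medians.
Total weight W = 451; half = 225.5.
x-coordinate, sorted with cumulative weight:
  x=0 (Denby, w=100) cum 100
  x=1 (Brookfield, w=20) cum 120
  x=3 (Granby, w=20) cum 140
  x=7 (Calder, w=125) cum 265  ← median
  x=7 (Elwood, w=6) cum 271
  x=10 (Ashton, w=110) cum 381
  x=12 (Fenton, w=70) cum 451
⇒ x* = 7
y-coordinate, sorted with cumulative weight:
  y=0 (Denby, w=100) cum 100
  y=1 (Calder, w=125) cum 225
  y=5 (Elwood, w=6) cum 231  ← median
  y=6 (Brookfield, w=20) cum 251
  y=7 (Ashton, w=110) cum 361
  y=9 (Granby, w=20) cum 381
  y=10 (Fenton, w=70) cum 451
⇒ y* = 5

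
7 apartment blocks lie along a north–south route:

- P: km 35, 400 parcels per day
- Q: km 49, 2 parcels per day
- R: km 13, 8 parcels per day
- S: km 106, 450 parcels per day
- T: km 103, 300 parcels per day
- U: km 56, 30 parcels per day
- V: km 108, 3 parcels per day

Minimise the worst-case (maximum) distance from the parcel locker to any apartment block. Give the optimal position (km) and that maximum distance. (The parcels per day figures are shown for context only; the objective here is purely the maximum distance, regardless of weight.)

The 1-center on a line is the midpoint of the two extreme points: leftmost at 13, rightmost at 108.
Optimal location = (13 + 108)/2 = 60.5; maximum distance = (108 − 13)/2 = 47.5.

location 60.5, max distance 47.5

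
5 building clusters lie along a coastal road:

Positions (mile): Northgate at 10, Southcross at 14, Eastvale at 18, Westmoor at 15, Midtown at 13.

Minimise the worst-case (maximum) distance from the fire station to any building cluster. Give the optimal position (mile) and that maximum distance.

location 14, max distance 4

The 1-center on a line is the midpoint of the two extreme points: leftmost at 10, rightmost at 18.
Optimal location = (10 + 18)/2 = 14; maximum distance = (18 − 10)/2 = 4.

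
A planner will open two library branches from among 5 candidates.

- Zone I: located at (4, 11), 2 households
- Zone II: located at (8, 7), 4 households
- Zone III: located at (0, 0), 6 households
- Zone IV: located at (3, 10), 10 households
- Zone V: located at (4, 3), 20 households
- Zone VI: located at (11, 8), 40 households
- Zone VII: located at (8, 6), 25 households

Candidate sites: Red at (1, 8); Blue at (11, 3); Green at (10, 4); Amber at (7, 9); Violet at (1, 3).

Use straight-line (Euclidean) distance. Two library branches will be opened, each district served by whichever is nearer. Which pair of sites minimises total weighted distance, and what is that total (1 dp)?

Evaluate every pair (each demand assigned to the nearer of the two):
  {Amber, Violet}: total = 380.3
  {Green, Violet}: total = 418.9
  {Red, Green}: total = 451.8
  {Red, Amber}: total = 453.4
  {Green, Amber}: total = 479.3
  {Blue, Violet}: total = 494.9
  {Blue, Amber}: total = 503.9
  {Red, Blue}: total = 527.8
  {Blue, Green}: total = 547.0
  {Red, Violet}: total = 726.0
Best pair: {Amber, Violet} with total 380.3.

{Amber, Violet}, total 380.3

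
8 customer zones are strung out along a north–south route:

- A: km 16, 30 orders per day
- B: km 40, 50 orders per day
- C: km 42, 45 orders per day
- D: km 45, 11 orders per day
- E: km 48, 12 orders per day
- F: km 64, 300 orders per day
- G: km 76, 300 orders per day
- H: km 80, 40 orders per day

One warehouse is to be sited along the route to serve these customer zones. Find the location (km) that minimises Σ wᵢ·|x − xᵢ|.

For a sum of weighted absolute distances on a line, the optimum is the weighted median (not the mean). Total weight W = 788; half-weight = 394.
Sort by position and accumulate weight:
  km 16 (A, w=30) → cum 30
  km 40 (B, w=50) → cum 80
  km 42 (C, w=45) → cum 125
  km 45 (D, w=11) → cum 136
  km 48 (E, w=12) → cum 148
  km 64 (F, w=300) → cum 448  ≥ 394 → median here
  km 76 (G, w=300) → cum 748
  km 80 (H, w=40) → cum 788
Optimal location: km 64.

x = 64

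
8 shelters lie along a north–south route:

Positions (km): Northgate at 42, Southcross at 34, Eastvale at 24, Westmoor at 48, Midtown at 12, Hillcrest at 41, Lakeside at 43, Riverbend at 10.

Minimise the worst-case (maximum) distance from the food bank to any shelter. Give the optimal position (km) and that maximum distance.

The 1-center on a line is the midpoint of the two extreme points: leftmost at 10, rightmost at 48.
Optimal location = (10 + 48)/2 = 29; maximum distance = (48 − 10)/2 = 19.

location 29, max distance 19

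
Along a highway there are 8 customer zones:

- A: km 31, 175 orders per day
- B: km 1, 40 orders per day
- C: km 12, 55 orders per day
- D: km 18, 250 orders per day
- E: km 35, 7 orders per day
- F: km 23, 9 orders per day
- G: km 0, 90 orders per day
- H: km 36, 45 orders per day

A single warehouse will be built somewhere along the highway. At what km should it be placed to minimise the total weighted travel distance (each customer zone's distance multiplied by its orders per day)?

x = 18

For a sum of weighted absolute distances on a line, the optimum is the weighted median (not the mean). Total weight W = 671; half-weight = 335.5.
Sort by position and accumulate weight:
  km 0 (G, w=90) → cum 90
  km 1 (B, w=40) → cum 130
  km 12 (C, w=55) → cum 185
  km 18 (D, w=250) → cum 435  ≥ 335.5 → median here
  km 23 (F, w=9) → cum 444
  km 31 (A, w=175) → cum 619
  km 35 (E, w=7) → cum 626
  km 36 (H, w=45) → cum 671
Optimal location: km 18.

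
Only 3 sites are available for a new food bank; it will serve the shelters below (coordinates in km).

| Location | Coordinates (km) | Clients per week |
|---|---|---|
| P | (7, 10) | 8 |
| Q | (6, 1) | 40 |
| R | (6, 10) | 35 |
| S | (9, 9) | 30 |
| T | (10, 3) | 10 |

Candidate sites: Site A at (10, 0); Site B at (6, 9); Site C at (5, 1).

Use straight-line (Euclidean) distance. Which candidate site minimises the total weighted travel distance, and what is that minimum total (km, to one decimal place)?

Site B, total 528.4 km

Total weighted distance at each candidate:
  Site A (10, 0): total = 927.1
  Site B (6, 9): total = 528.4
  Site C (5, 1): total = 752.9
Minimum is at Site B with total 528.4 km.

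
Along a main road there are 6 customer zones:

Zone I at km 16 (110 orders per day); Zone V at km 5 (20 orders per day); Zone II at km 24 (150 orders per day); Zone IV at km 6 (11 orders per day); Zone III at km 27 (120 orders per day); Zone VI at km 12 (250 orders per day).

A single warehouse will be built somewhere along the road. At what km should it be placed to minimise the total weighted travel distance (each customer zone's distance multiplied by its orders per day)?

For a sum of weighted absolute distances on a line, the optimum is the weighted median (not the mean). Total weight W = 661; half-weight = 330.5.
Sort by position and accumulate weight:
  km 5 (Zone V, w=20) → cum 20
  km 6 (Zone IV, w=11) → cum 31
  km 12 (Zone VI, w=250) → cum 281
  km 16 (Zone I, w=110) → cum 391  ≥ 330.5 → median here
  km 24 (Zone II, w=150) → cum 541
  km 27 (Zone III, w=120) → cum 661
Optimal location: km 16.

x = 16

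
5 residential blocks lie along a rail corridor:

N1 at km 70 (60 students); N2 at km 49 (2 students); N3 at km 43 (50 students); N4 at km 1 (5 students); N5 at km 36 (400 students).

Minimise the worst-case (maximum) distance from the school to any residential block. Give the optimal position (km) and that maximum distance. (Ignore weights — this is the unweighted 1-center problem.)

location 35.5, max distance 34.5

The 1-center on a line is the midpoint of the two extreme points: leftmost at 1, rightmost at 70.
Optimal location = (1 + 70)/2 = 35.5; maximum distance = (70 − 1)/2 = 34.5.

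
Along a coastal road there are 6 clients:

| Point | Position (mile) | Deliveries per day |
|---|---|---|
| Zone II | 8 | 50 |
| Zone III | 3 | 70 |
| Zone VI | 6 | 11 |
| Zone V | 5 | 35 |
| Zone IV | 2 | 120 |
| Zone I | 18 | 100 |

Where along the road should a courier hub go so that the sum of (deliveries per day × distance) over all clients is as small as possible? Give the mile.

For a sum of weighted absolute distances on a line, the optimum is the weighted median (not the mean). Total weight W = 386; half-weight = 193.
Sort by position and accumulate weight:
  mile 2 (Zone IV, w=120) → cum 120
  mile 3 (Zone III, w=70) → cum 190
  mile 5 (Zone V, w=35) → cum 225  ≥ 193 → median here
  mile 6 (Zone VI, w=11) → cum 236
  mile 8 (Zone II, w=50) → cum 286
  mile 18 (Zone I, w=100) → cum 386
Optimal location: mile 5.

x = 5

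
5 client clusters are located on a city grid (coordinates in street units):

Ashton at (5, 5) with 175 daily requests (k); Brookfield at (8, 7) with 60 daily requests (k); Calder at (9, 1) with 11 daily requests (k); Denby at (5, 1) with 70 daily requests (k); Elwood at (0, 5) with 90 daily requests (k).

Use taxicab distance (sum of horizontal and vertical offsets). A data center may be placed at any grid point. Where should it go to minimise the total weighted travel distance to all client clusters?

Manhattan distance separates: Σwᵢ(|x−xᵢ|+|y−yᵢ|) = Σwᵢ|x−xᵢ| + Σwᵢ|y−yᵢ|, so x and y are optimised independently as 1-D weighted medians.
Total weight W = 406; half = 203.
x-coordinate, sorted with cumulative weight:
  x=0 (Elwood, w=90) cum 90
  x=5 (Ashton, w=175) cum 265  ← median
  x=5 (Denby, w=70) cum 335
  x=8 (Brookfield, w=60) cum 395
  x=9 (Calder, w=11) cum 406
⇒ x* = 5
y-coordinate, sorted with cumulative weight:
  y=1 (Calder, w=11) cum 11
  y=1 (Denby, w=70) cum 81
  y=5 (Ashton, w=175) cum 256  ← median
  y=5 (Elwood, w=90) cum 346
  y=7 (Brookfield, w=60) cum 406
⇒ y* = 5

(5, 5)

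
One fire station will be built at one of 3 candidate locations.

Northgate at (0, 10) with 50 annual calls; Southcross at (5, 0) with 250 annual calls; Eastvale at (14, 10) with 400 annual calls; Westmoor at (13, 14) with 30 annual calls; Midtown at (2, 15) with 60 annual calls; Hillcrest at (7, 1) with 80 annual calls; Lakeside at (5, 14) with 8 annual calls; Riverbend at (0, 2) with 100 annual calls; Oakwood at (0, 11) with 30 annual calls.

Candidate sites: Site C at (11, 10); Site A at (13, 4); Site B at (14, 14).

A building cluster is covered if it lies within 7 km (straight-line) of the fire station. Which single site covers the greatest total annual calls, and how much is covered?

Site A, covering 480

Coverage radius r = 7 km; a point is covered iff (Δx)²+(Δy)² ≤ 7² = 49.
  Site C (11, 10): covers {Eastvale, Westmoor} → 430
  Site A (13, 4): covers {Eastvale, Hillcrest} → 480
  Site B (14, 14): covers {Eastvale, Westmoor} → 430
Maximum coverage at Site A: 480 annual calls.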